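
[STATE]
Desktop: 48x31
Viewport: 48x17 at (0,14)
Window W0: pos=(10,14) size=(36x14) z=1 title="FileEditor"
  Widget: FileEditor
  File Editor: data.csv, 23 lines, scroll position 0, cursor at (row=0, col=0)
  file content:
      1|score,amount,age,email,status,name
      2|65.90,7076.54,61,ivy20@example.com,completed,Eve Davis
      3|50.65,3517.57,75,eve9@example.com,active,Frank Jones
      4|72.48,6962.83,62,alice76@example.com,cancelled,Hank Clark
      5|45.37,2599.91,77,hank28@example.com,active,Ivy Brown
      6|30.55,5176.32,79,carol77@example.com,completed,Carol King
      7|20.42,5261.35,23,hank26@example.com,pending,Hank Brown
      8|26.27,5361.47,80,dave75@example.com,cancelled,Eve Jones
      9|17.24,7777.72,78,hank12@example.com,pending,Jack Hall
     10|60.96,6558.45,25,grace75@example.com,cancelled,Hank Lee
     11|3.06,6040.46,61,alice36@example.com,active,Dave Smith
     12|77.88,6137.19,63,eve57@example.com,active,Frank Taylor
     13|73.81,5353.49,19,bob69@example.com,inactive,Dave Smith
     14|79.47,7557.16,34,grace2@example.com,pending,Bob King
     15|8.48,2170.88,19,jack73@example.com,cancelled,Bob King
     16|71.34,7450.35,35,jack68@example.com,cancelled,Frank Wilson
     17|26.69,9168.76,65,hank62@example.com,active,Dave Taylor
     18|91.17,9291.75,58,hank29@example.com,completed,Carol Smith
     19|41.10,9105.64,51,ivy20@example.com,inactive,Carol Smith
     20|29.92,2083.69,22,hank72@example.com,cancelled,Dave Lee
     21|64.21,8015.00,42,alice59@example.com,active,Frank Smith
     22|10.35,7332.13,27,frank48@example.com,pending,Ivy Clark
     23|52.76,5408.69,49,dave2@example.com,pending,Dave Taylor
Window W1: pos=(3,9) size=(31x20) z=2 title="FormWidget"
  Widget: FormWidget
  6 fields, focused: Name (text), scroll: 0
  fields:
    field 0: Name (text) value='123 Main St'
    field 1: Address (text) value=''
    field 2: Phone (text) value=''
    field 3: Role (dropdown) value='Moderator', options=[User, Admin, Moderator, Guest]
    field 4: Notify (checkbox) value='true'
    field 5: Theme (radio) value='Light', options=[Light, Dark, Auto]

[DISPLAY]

   ┃  Phone:      [             ]┃━━━━━━━━━━━┓  
   ┃  Role:       [Moderator   ▼]┃           ┃  
   ┃  Notify:     [x]            ┃───────────┨  
   ┃  Theme:      (●) Light  ( ) ┃status,nam▲┃  
   ┃                             ┃example.co█┃  
   ┃                             ┃xample.com░┃  
   ┃                             ┃6@example.░┃  
   ┃                             ┃@example.c░┃  
   ┃                             ┃7@example.░┃  
   ┃                             ┃@example.c░┃  
   ┃                             ┃@example.c░┃  
   ┃                             ┃@example.c░┃  
   ┃                             ┃5@example.▼┃  
   ┃                             ┃━━━━━━━━━━━┛  
   ┗━━━━━━━━━━━━━━━━━━━━━━━━━━━━━┛              
                                                
                                                


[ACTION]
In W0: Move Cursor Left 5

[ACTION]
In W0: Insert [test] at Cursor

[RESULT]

   ┃  Phone:      [             ]┃━━━━━━━━━━━┓  
   ┃  Role:       [Moderator   ▼]┃           ┃  
   ┃  Notify:     [x]            ┃───────────┨  
   ┃  Theme:      (●) Light  ( ) ┃ail,status▲┃  
   ┃                             ┃example.co█┃  
   ┃                             ┃xample.com░┃  
   ┃                             ┃6@example.░┃  
   ┃                             ┃@example.c░┃  
   ┃                             ┃7@example.░┃  
   ┃                             ┃@example.c░┃  
   ┃                             ┃@example.c░┃  
   ┃                             ┃@example.c░┃  
   ┃                             ┃5@example.▼┃  
   ┃                             ┃━━━━━━━━━━━┛  
   ┗━━━━━━━━━━━━━━━━━━━━━━━━━━━━━┛              
                                                
                                                


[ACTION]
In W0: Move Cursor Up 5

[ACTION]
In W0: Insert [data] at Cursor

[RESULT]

   ┃  Phone:      [             ]┃━━━━━━━━━━━┓  
   ┃  Role:       [Moderator   ▼]┃           ┃  
   ┃  Notify:     [x]            ┃───────────┨  
   ┃  Theme:      (●) Light  ( ) ┃e,email,st▲┃  
   ┃                             ┃example.co█┃  
   ┃                             ┃xample.com░┃  
   ┃                             ┃6@example.░┃  
   ┃                             ┃@example.c░┃  
   ┃                             ┃7@example.░┃  
   ┃                             ┃@example.c░┃  
   ┃                             ┃@example.c░┃  
   ┃                             ┃@example.c░┃  
   ┃                             ┃5@example.▼┃  
   ┃                             ┃━━━━━━━━━━━┛  
   ┗━━━━━━━━━━━━━━━━━━━━━━━━━━━━━┛              
                                                
                                                


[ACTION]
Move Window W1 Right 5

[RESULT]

        ┃  Phone:      [             ]┃━━━━━━┓  
        ┃  Role:       [Moderator   ▼]┃      ┃  
        ┃  Notify:     [x]            ┃──────┨  
        ┃  Theme:      (●) Light  ( ) ┃il,st▲┃  
        ┃                             ┃le.co█┃  
        ┃                             ┃e.com░┃  
        ┃                             ┃mple.░┃  
        ┃                             ┃ple.c░┃  
        ┃                             ┃mple.░┃  
        ┃                             ┃ple.c░┃  
        ┃                             ┃ple.c░┃  
        ┃                             ┃ple.c░┃  
        ┃                             ┃mple.▼┃  
        ┃                             ┃━━━━━━┛  
        ┗━━━━━━━━━━━━━━━━━━━━━━━━━━━━━┛         
                                                
                                                


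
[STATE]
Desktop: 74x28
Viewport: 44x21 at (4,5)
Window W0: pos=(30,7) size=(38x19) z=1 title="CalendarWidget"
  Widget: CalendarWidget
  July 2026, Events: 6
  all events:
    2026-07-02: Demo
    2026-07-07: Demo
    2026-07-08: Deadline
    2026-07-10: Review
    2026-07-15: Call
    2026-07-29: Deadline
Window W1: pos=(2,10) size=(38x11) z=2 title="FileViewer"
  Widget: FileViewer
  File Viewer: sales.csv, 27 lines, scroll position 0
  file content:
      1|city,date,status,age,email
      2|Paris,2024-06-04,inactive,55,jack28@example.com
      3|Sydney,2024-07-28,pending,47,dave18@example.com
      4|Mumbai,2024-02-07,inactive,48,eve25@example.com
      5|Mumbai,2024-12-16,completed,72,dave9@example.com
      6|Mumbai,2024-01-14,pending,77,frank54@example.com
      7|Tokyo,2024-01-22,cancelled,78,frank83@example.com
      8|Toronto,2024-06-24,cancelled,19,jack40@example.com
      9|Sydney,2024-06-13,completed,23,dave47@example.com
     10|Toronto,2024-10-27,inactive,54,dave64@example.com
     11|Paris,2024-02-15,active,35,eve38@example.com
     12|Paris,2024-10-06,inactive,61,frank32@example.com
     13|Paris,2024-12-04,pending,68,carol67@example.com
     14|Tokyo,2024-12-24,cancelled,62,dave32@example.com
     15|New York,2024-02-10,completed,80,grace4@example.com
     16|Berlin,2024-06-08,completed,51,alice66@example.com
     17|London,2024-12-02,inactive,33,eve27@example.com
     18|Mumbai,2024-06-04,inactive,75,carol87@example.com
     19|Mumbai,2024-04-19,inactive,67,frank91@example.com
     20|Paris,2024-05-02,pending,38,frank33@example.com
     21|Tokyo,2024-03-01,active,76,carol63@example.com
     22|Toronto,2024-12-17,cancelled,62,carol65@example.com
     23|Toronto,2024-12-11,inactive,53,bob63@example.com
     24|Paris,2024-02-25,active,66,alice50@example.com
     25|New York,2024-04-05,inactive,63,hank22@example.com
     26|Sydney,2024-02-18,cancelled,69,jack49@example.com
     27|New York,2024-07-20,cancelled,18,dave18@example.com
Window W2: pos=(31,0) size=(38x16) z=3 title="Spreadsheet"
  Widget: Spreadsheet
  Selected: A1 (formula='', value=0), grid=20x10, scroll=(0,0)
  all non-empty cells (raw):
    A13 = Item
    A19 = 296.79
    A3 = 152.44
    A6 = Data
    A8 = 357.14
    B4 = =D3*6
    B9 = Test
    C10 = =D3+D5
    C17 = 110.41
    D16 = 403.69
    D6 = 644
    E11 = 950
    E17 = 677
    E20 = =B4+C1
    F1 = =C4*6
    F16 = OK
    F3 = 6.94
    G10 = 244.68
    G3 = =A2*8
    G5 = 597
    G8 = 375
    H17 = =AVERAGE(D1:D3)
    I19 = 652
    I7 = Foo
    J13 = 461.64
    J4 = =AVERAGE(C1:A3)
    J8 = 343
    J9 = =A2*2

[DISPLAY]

                           ┃----------------
                           ┃  1      [0]    
                          ┏┃  2        0    
                          ┃┃  3   152.44    
                          ┠┃  4        0    
━━━━━━━━━━━━━━━━━━━━━━━━━━━┃  5        0    
FileViewer                 ┃  6 Data        
───────────────────────────┃  7        0    
ity,date,status,age,email  ┃  8   357.14    
aris,2024-06-04,inactive,55┃  9        0Test
ydney,2024-07-28,pending,47┗━━━━━━━━━━━━━━━━
umbai,2024-02-07,inactive,48,eve25░┃ 30 31  
umbai,2024-12-16,completed,72,dave░┃        
umbai,2024-01-14,pending,77,frank5░┃        
okyo,2024-01-22,cancelled,78,frank▼┃        
━━━━━━━━━━━━━━━━━━━━━━━━━━━━━━━━━━━┛        
                          ┃                 
                          ┃                 
                          ┃                 
                          ┃                 
                          ┗━━━━━━━━━━━━━━━━━


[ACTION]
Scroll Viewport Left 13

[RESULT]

                               ┃------------
                               ┃  1      [0]
                              ┏┃  2        0
                              ┃┃  3   152.44
                              ┠┃  4        0
  ┏━━━━━━━━━━━━━━━━━━━━━━━━━━━━┃  5        0
  ┃ FileViewer                 ┃  6 Data    
  ┠────────────────────────────┃  7        0
  ┃city,date,status,age,email  ┃  8   357.14
  ┃Paris,2024-06-04,inactive,55┃  9        0
  ┃Sydney,2024-07-28,pending,47┗━━━━━━━━━━━━
  ┃Mumbai,2024-02-07,inactive,48,eve25░┃ 30 
  ┃Mumbai,2024-12-16,completed,72,dave░┃    
  ┃Mumbai,2024-01-14,pending,77,frank5░┃    
  ┃Tokyo,2024-01-22,cancelled,78,frank▼┃    
  ┗━━━━━━━━━━━━━━━━━━━━━━━━━━━━━━━━━━━━┛    
                              ┃             
                              ┃             
                              ┃             
                              ┃             
                              ┗━━━━━━━━━━━━━


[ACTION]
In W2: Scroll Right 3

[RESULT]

                               ┃------------
                               ┃  1        0
                              ┏┃  2        0
                              ┃┃  3        0
                              ┠┃  4        0
  ┏━━━━━━━━━━━━━━━━━━━━━━━━━━━━┃  5        0
  ┃ FileViewer                 ┃  6      644
  ┠────────────────────────────┃  7        0
  ┃city,date,status,age,email  ┃  8        0
  ┃Paris,2024-06-04,inactive,55┃  9        0
  ┃Sydney,2024-07-28,pending,47┗━━━━━━━━━━━━
  ┃Mumbai,2024-02-07,inactive,48,eve25░┃ 30 
  ┃Mumbai,2024-12-16,completed,72,dave░┃    
  ┃Mumbai,2024-01-14,pending,77,frank5░┃    
  ┃Tokyo,2024-01-22,cancelled,78,frank▼┃    
  ┗━━━━━━━━━━━━━━━━━━━━━━━━━━━━━━━━━━━━┛    
                              ┃             
                              ┃             
                              ┃             
                              ┃             
                              ┗━━━━━━━━━━━━━


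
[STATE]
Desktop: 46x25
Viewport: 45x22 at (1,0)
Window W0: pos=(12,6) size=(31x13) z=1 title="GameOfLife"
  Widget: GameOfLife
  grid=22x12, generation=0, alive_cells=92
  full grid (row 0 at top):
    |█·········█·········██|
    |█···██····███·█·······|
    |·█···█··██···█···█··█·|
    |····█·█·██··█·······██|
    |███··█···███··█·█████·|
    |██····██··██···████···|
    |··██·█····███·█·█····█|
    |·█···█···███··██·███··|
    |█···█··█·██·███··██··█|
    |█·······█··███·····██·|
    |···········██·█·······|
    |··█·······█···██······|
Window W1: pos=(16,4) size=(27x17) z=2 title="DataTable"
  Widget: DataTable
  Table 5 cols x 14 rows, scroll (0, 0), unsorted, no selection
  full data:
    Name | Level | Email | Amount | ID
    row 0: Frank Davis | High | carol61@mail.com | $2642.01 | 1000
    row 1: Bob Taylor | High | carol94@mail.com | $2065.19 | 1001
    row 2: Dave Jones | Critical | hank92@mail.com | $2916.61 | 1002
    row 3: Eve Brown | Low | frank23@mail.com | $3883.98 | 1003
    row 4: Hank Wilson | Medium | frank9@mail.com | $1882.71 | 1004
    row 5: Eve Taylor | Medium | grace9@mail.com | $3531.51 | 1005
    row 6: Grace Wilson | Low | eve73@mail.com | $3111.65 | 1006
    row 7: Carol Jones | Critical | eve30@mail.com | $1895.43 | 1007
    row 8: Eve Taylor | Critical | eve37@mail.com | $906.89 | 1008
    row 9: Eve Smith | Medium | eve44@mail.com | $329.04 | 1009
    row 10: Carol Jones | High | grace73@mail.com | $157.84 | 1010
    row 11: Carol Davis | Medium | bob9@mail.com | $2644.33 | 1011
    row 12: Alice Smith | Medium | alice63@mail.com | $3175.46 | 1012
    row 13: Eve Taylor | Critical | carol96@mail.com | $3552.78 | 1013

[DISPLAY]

                                             
                                             
                                             
                                             
               ┏━━━━━━━━━━━━━━━━━━━━━━━━━┓   
               ┃ DataTable               ┃   
           ┏━━━┠─────────────────────────┨   
           ┃ Ga┃Name        │Level   │Ema┃   
           ┠───┃────────────┼────────┼───┃   
           ┃Gen┃Frank Davis │High    │car┃   
           ┃·█·┃Bob Taylor  │High    │car┃   
           ┃···┃Dave Jones  │Critical│han┃   
           ┃███┃Eve Brown   │Low     │fra┃   
           ┃██·┃Hank Wilson │Medium  │fra┃   
           ┃··█┃Eve Taylor  │Medium  │gra┃   
           ┃·█·┃Grace Wilson│Low     │eve┃   
           ┃█··┃Carol Jones │Critical│eve┃   
           ┃█··┃Eve Taylor  │Critical│eve┃   
           ┗━━━┃Eve Smith   │Medium  │eve┃   
               ┃Carol Jones │High    │gra┃   
               ┗━━━━━━━━━━━━━━━━━━━━━━━━━┛   
                                             


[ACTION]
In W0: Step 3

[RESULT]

                                             
                                             
                                             
                                             
               ┏━━━━━━━━━━━━━━━━━━━━━━━━━┓   
               ┃ DataTable               ┃   
           ┏━━━┠─────────────────────────┨   
           ┃ Ga┃Name        │Level   │Ema┃   
           ┠───┃────────────┼────────┼───┃   
           ┃Gen┃Frank Davis │High    │car┃   
           ┃···┃Bob Taylor  │High    │car┃   
           ┃·██┃Dave Jones  │Critical│han┃   
           ┃··█┃Eve Brown   │Low     │fra┃   
           ┃█··┃Hank Wilson │Medium  │fra┃   
           ┃·█·┃Eve Taylor  │Medium  │gra┃   
           ┃██·┃Grace Wilson│Low     │eve┃   
           ┃···┃Carol Jones │Critical│eve┃   
           ┃···┃Eve Taylor  │Critical│eve┃   
           ┗━━━┃Eve Smith   │Medium  │eve┃   
               ┃Carol Jones │High    │gra┃   
               ┗━━━━━━━━━━━━━━━━━━━━━━━━━┛   
                                             


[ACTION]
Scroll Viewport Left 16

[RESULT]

                                             
                                             
                                             
                                             
                ┏━━━━━━━━━━━━━━━━━━━━━━━━━┓  
                ┃ DataTable               ┃  
            ┏━━━┠─────────────────────────┨  
            ┃ Ga┃Name        │Level   │Ema┃  
            ┠───┃────────────┼────────┼───┃  
            ┃Gen┃Frank Davis │High    │car┃  
            ┃···┃Bob Taylor  │High    │car┃  
            ┃·██┃Dave Jones  │Critical│han┃  
            ┃··█┃Eve Brown   │Low     │fra┃  
            ┃█··┃Hank Wilson │Medium  │fra┃  
            ┃·█·┃Eve Taylor  │Medium  │gra┃  
            ┃██·┃Grace Wilson│Low     │eve┃  
            ┃···┃Carol Jones │Critical│eve┃  
            ┃···┃Eve Taylor  │Critical│eve┃  
            ┗━━━┃Eve Smith   │Medium  │eve┃  
                ┃Carol Jones │High    │gra┃  
                ┗━━━━━━━━━━━━━━━━━━━━━━━━━┛  
                                             


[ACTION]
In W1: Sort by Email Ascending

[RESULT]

                                             
                                             
                                             
                                             
                ┏━━━━━━━━━━━━━━━━━━━━━━━━━┓  
                ┃ DataTable               ┃  
            ┏━━━┠─────────────────────────┨  
            ┃ Ga┃Name        │Level   │Ema┃  
            ┠───┃────────────┼────────┼───┃  
            ┃Gen┃Alice Smith │Medium  │ali┃  
            ┃···┃Carol Davis │Medium  │bob┃  
            ┃·██┃Frank Davis │High    │car┃  
            ┃··█┃Bob Taylor  │High    │car┃  
            ┃█··┃Eve Taylor  │Critical│car┃  
            ┃·█·┃Carol Jones │Critical│eve┃  
            ┃██·┃Eve Taylor  │Critical│eve┃  
            ┃···┃Eve Smith   │Medium  │eve┃  
            ┃···┃Grace Wilson│Low     │eve┃  
            ┗━━━┃Eve Brown   │Low     │fra┃  
                ┃Hank Wilson │Medium  │fra┃  
                ┗━━━━━━━━━━━━━━━━━━━━━━━━━┛  
                                             


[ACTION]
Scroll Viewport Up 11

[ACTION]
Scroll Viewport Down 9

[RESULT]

                                             
                ┏━━━━━━━━━━━━━━━━━━━━━━━━━┓  
                ┃ DataTable               ┃  
            ┏━━━┠─────────────────────────┨  
            ┃ Ga┃Name        │Level   │Ema┃  
            ┠───┃────────────┼────────┼───┃  
            ┃Gen┃Alice Smith │Medium  │ali┃  
            ┃···┃Carol Davis │Medium  │bob┃  
            ┃·██┃Frank Davis │High    │car┃  
            ┃··█┃Bob Taylor  │High    │car┃  
            ┃█··┃Eve Taylor  │Critical│car┃  
            ┃·█·┃Carol Jones │Critical│eve┃  
            ┃██·┃Eve Taylor  │Critical│eve┃  
            ┃···┃Eve Smith   │Medium  │eve┃  
            ┃···┃Grace Wilson│Low     │eve┃  
            ┗━━━┃Eve Brown   │Low     │fra┃  
                ┃Hank Wilson │Medium  │fra┃  
                ┗━━━━━━━━━━━━━━━━━━━━━━━━━┛  
                                             
                                             
                                             
                                             


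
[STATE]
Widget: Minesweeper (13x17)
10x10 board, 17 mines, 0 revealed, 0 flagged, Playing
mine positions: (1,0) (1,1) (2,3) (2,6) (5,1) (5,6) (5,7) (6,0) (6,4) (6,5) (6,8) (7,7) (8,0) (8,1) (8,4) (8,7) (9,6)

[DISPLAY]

■■■■■■■■■■   
■■■■■■■■■■   
■■■■■■■■■■   
■■■■■■■■■■   
■■■■■■■■■■   
■■■■■■■■■■   
■■■■■■■■■■   
■■■■■■■■■■   
■■■■■■■■■■   
■■■■■■■■■■   
             
             
             
             
             
             
             


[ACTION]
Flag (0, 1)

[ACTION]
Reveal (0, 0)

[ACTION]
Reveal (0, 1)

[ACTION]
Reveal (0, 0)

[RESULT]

2⚑■■■■■■■■   
■■■■■■■■■■   
■■■■■■■■■■   
■■■■■■■■■■   
■■■■■■■■■■   
■■■■■■■■■■   
■■■■■■■■■■   
■■■■■■■■■■   
■■■■■■■■■■   
■■■■■■■■■■   
             
             
             
             
             
             
             


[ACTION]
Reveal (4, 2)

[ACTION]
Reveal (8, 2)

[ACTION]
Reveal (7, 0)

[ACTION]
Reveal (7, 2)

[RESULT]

2⚑■■■■■■■■   
■■■■■■■■■■   
■■■■■■■■■■   
■■■■■■■■■■   
■■1■■■■■■■   
■■■■■■■■■■   
■■■■■■■■■■   
3■1■■■■■■■   
■■1■■■■■■■   
■■■■■■■■■■   
             
             
             
             
             
             
             


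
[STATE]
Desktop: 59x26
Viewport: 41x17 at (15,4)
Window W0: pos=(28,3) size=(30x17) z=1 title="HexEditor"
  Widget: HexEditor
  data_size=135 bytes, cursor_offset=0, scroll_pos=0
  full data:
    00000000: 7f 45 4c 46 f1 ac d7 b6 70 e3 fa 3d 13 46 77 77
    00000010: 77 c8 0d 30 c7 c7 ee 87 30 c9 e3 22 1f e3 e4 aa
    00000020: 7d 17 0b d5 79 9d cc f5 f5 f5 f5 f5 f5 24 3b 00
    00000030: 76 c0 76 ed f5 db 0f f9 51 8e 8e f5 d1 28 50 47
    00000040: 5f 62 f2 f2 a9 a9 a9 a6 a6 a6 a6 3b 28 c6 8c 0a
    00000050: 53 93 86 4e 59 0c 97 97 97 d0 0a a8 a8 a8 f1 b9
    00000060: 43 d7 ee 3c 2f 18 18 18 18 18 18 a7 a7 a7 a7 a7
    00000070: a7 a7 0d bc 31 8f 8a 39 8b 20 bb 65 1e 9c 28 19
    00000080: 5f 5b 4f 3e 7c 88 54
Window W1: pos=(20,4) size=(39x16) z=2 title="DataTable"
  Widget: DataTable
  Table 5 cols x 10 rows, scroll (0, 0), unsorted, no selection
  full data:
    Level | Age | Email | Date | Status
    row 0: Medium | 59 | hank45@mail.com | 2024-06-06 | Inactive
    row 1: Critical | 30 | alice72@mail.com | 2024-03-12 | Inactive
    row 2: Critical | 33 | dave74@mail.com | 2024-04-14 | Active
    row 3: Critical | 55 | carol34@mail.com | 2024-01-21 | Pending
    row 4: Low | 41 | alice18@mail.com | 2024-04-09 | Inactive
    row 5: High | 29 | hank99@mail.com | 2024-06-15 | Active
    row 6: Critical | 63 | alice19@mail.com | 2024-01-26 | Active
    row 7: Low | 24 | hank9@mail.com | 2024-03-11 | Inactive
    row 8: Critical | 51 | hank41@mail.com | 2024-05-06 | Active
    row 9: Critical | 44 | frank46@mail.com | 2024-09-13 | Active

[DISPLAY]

     ┏━━━━━━━━━━━━━━━━━━━━━━━━━━━━━━━━━━━
     ┃ DataTable                         
     ┠───────────────────────────────────
     ┃Level   │Age│Email           │Date 
     ┃────────┼───┼────────────────┼─────
     ┃Medium  │59 │hank45@mail.com │2024-
     ┃Critical│30 │alice72@mail.com│2024-
     ┃Critical│33 │dave74@mail.com │2024-
     ┃Critical│55 │carol34@mail.com│2024-
     ┃Low     │41 │alice18@mail.com│2024-
     ┃High    │29 │hank99@mail.com │2024-
     ┃Critical│63 │alice19@mail.com│2024-
     ┃Low     │24 │hank9@mail.com  │2024-
     ┃Critical│51 │hank41@mail.com │2024-
     ┃Critical│44 │frank46@mail.com│2024-
     ┗━━━━━━━━━━━━━━━━━━━━━━━━━━━━━━━━━━━
                                         


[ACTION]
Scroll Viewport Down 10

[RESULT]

     ┃Medium  │59 │hank45@mail.com │2024-
     ┃Critical│30 │alice72@mail.com│2024-
     ┃Critical│33 │dave74@mail.com │2024-
     ┃Critical│55 │carol34@mail.com│2024-
     ┃Low     │41 │alice18@mail.com│2024-
     ┃High    │29 │hank99@mail.com │2024-
     ┃Critical│63 │alice19@mail.com│2024-
     ┃Low     │24 │hank9@mail.com  │2024-
     ┃Critical│51 │hank41@mail.com │2024-
     ┃Critical│44 │frank46@mail.com│2024-
     ┗━━━━━━━━━━━━━━━━━━━━━━━━━━━━━━━━━━━
                                         
                                         
                                         
                                         
                                         
                                         


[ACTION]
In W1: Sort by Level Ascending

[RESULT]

     ┃Critical│30 │alice72@mail.com│2024-
     ┃Critical│33 │dave74@mail.com │2024-
     ┃Critical│55 │carol34@mail.com│2024-
     ┃Critical│63 │alice19@mail.com│2024-
     ┃Critical│51 │hank41@mail.com │2024-
     ┃Critical│44 │frank46@mail.com│2024-
     ┃High    │29 │hank99@mail.com │2024-
     ┃Low     │41 │alice18@mail.com│2024-
     ┃Low     │24 │hank9@mail.com  │2024-
     ┃Medium  │59 │hank45@mail.com │2024-
     ┗━━━━━━━━━━━━━━━━━━━━━━━━━━━━━━━━━━━
                                         
                                         
                                         
                                         
                                         
                                         


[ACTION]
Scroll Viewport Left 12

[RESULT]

                 ┃Critical│30 │alice72@ma
                 ┃Critical│33 │dave74@mai
                 ┃Critical│55 │carol34@ma
                 ┃Critical│63 │alice19@ma
                 ┃Critical│51 │hank41@mai
                 ┃Critical│44 │frank46@ma
                 ┃High    │29 │hank99@mai
                 ┃Low     │41 │alice18@ma
                 ┃Low     │24 │hank9@mail
                 ┃Medium  │59 │hank45@mai
                 ┗━━━━━━━━━━━━━━━━━━━━━━━
                                         
                                         
                                         
                                         
                                         
                                         


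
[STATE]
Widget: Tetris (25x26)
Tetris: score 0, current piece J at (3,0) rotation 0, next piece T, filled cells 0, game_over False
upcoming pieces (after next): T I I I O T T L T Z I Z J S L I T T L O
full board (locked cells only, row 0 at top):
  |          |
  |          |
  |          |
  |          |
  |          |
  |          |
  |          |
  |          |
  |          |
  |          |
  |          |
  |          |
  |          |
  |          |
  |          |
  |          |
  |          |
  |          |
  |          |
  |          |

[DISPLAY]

   █      │Next:         
   ███    │ ▒            
          │▒▒▒           
          │              
          │              
          │              
          │Score:        
          │0             
          │              
          │              
          │              
          │              
          │              
          │              
          │              
          │              
          │              
          │              
          │              
          │              
          │              
          │              
          │              
          │              
          │              
          │              


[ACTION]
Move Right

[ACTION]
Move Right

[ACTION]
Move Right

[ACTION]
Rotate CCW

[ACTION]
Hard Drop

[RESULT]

    ▒     │Next:         
   ▒▒▒    │ ▒            
          │▒▒▒           
          │              
          │              
          │              
          │Score:        
          │0             
          │              
          │              
          │              
          │              
          │              
          │              
          │              
          │              
          │              
       █  │              
       █  │              
      ██  │              
          │              
          │              
          │              
          │              
          │              
          │              


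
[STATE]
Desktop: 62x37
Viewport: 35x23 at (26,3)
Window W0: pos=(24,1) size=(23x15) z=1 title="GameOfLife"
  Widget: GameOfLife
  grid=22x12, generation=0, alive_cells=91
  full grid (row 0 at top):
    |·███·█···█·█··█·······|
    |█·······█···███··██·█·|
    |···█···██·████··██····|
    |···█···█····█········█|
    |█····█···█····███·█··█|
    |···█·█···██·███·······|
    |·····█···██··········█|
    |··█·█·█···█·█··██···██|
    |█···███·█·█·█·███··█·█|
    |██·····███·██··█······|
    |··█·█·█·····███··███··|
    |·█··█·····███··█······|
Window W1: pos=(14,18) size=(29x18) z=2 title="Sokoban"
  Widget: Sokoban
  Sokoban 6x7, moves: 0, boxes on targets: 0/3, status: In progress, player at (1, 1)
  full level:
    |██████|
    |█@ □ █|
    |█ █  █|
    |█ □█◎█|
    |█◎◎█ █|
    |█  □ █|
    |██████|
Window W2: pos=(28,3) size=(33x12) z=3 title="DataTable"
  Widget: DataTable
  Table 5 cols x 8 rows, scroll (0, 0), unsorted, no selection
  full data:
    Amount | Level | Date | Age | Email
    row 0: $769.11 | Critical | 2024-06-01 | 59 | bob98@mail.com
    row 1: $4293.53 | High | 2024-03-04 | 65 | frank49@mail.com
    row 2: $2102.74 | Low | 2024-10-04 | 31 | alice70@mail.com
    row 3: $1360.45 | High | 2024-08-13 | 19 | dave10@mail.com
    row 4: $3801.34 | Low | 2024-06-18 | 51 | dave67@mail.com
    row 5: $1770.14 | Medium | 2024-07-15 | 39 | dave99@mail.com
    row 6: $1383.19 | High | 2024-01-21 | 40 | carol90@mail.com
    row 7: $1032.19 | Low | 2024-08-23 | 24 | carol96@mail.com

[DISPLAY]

──┏━━━━━━━━━━━━━━━━━━━━━━━━━━━━━━━┓
en┃ DataTable                     ┃
··┠───────────────────────────────┨
··┃Amount  │Level   │Date      │Ag┃
··┃────────┼────────┼──────────┼──┃
··┃$769.11 │Critical│2024-06-01│59┃
··┃$4293.53│High    │2024-03-04│65┃
··┃$2102.74│Low     │2024-10-04│31┃
·█┃$1360.45│High    │2024-08-13│19┃
··┃$3801.34│Low     │2024-06-18│51┃
█·┃$1770.14│Medium  │2024-07-15│39┃
·█┗━━━━━━━━━━━━━━━━━━━━━━━━━━━━━━━┛
━━━━━━━━━━━━━━━━━━━━┛              
                                   
                                   
━━━━━━━━━━━━━━━━┓                  
                ┃                  
────────────────┨                  
                ┃                  
                ┃                  
                ┃                  
                ┃                  
                ┃                  


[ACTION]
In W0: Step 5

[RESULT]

──┏━━━━━━━━━━━━━━━━━━━━━━━━━━━━━━━┓
en┃ DataTable                     ┃
█·┠───────────────────────────────┨
·█┃Amount  │Level   │Date      │Ag┃
··┃────────┼────────┼──────────┼──┃
··┃$769.11 │Critical│2024-06-01│59┃
··┃$4293.53│High    │2024-03-04│65┃
·█┃$2102.74│Low     │2024-10-04│31┃
·█┃$1360.45│High    │2024-08-13│19┃
·█┃$3801.34│Low     │2024-06-18│51┃
█·┃$1770.14│Medium  │2024-07-15│39┃
··┗━━━━━━━━━━━━━━━━━━━━━━━━━━━━━━━┛
━━━━━━━━━━━━━━━━━━━━┛              
                                   
                                   
━━━━━━━━━━━━━━━━┓                  
                ┃                  
────────────────┨                  
                ┃                  
                ┃                  
                ┃                  
                ┃                  
                ┃                  


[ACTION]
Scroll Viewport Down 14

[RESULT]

··┗━━━━━━━━━━━━━━━━━━━━━━━━━━━━━━━┛
━━━━━━━━━━━━━━━━━━━━┛              
                                   
                                   
━━━━━━━━━━━━━━━━┓                  
                ┃                  
────────────────┨                  
                ┃                  
                ┃                  
                ┃                  
                ┃                  
                ┃                  
                ┃                  
                ┃                  
/3              ┃                  
                ┃                  
                ┃                  
                ┃                  
                ┃                  
                ┃                  
                ┃                  
━━━━━━━━━━━━━━━━┛                  
                                   


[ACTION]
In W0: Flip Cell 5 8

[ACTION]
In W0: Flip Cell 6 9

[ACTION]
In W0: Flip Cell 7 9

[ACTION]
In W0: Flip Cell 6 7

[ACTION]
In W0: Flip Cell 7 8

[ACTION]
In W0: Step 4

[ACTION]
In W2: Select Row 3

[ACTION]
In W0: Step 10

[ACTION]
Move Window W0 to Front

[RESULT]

····················┃━━━━━━━━━━━━━┛
━━━━━━━━━━━━━━━━━━━━┛              
                                   
                                   
━━━━━━━━━━━━━━━━┓                  
                ┃                  
────────────────┨                  
                ┃                  
                ┃                  
                ┃                  
                ┃                  
                ┃                  
                ┃                  
                ┃                  
/3              ┃                  
                ┃                  
                ┃                  
                ┃                  
                ┃                  
                ┃                  
                ┃                  
━━━━━━━━━━━━━━━━┛                  
                                   


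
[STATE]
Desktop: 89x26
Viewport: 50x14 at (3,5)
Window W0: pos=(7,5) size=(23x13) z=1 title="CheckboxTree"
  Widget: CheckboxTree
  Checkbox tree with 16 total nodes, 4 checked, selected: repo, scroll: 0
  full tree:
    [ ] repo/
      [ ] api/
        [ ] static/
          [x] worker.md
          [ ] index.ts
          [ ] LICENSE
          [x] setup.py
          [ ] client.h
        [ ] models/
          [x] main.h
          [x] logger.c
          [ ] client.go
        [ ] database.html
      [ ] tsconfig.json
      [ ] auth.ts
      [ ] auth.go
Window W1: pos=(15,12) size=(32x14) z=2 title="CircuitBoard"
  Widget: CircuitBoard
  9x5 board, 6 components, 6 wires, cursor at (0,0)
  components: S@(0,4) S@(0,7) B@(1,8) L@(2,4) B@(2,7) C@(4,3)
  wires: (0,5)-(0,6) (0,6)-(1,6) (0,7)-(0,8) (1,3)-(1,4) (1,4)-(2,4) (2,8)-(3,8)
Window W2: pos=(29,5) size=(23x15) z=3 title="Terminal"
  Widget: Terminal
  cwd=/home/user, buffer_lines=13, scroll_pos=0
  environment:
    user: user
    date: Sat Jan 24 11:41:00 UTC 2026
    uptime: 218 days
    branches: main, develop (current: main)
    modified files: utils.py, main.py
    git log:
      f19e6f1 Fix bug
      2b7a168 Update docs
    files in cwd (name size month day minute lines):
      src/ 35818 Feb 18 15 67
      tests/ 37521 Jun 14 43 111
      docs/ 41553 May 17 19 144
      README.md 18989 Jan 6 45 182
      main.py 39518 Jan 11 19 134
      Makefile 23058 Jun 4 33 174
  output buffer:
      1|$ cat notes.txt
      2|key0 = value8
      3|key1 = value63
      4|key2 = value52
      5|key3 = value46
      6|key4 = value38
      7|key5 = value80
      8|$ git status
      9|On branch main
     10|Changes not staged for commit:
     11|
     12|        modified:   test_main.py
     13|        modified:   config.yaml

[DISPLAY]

    ┏━━━━━━━━━━━━━━━━━━━━━┏━━━━━━━━━━━━━━━━━━━━━┓ 
    ┃ CheckboxTree        ┃ Terminal            ┃ 
    ┠─────────────────────┠─────────────────────┨ 
    ┃>[-] repo/           ┃$ cat notes.txt      ┃ 
    ┃   [-] api/          ┃key0 = value8        ┃ 
    ┃     [-] static/     ┃key1 = value63       ┃ 
    ┃       [x] worker.md ┃key2 = value52       ┃ 
    ┃       ┏━━━━━━━━━━━━━┃key3 = value46       ┃ 
    ┃       ┃ CircuitBoard┃key4 = value38       ┃ 
    ┃       ┠─────────────┃key5 = value80       ┃ 
    ┃       ┃   0 1 2 3 4 ┃$ git status         ┃ 
    ┃     [-┃0  [.]       ┃On branch main       ┃ 
    ┗━━━━━━━┃             ┃Changes not staged fo┃ 
            ┃1            ┃                     ┃ 


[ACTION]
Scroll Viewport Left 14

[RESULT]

       ┏━━━━━━━━━━━━━━━━━━━━━┏━━━━━━━━━━━━━━━━━━━━
       ┃ CheckboxTree        ┃ Terminal           
       ┠─────────────────────┠────────────────────
       ┃>[-] repo/           ┃$ cat notes.txt     
       ┃   [-] api/          ┃key0 = value8       
       ┃     [-] static/     ┃key1 = value63      
       ┃       [x] worker.md ┃key2 = value52      
       ┃       ┏━━━━━━━━━━━━━┃key3 = value46      
       ┃       ┃ CircuitBoard┃key4 = value38      
       ┃       ┠─────────────┃key5 = value80      
       ┃       ┃   0 1 2 3 4 ┃$ git status        
       ┃     [-┃0  [.]       ┃On branch main      
       ┗━━━━━━━┃             ┃Changes not staged f
               ┃1            ┃                    


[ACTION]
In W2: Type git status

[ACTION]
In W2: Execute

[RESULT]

       ┏━━━━━━━━━━━━━━━━━━━━━┏━━━━━━━━━━━━━━━━━━━━
       ┃ CheckboxTree        ┃ Terminal           
       ┠─────────────────────┠────────────────────
       ┃>[-] repo/           ┃Changes not staged f
       ┃   [-] api/          ┃                    
       ┃     [-] static/     ┃        modified:   
       ┃       [x] worker.md ┃        modified:   
       ┃       ┏━━━━━━━━━━━━━┃$ git status        
       ┃       ┃ CircuitBoard┃On branch main      
       ┃       ┠─────────────┃Changes not staged f
       ┃       ┃   0 1 2 3 4 ┃                    
       ┃     [-┃0  [.]       ┃        modified:   
       ┗━━━━━━━┃             ┃        modified:   
               ┃1            ┃$ █                 
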